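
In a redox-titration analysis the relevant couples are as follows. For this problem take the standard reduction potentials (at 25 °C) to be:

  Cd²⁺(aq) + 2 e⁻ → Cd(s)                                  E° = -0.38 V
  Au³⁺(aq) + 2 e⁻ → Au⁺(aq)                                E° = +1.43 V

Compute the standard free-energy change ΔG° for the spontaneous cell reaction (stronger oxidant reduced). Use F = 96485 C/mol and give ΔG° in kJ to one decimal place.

-349.3 kJ

Au³⁺/Au⁺ (E° = +1.43 V) is the cathode; Cd²⁺/Cd (E° = -0.38 V) is the anode, so E°cell = +1.81 V.
Balancing electrons gives n = 2 (lcm of 2 and 2).
ΔG° = −nFE° = −(2)(96485)(+1.81) = -349,276 J = -349.3 kJ.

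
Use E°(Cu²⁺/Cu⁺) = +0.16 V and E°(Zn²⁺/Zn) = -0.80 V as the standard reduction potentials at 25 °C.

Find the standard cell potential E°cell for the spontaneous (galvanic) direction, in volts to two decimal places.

The Cu²⁺/Cu⁺ couple has the higher reduction potential, so it is the cathode; Zn²⁺/Zn is oxidised at the anode.
E°cell = E°(cathode) − E°(anode) = (+0.16) − (-0.80) = +0.96 V.

+0.96 V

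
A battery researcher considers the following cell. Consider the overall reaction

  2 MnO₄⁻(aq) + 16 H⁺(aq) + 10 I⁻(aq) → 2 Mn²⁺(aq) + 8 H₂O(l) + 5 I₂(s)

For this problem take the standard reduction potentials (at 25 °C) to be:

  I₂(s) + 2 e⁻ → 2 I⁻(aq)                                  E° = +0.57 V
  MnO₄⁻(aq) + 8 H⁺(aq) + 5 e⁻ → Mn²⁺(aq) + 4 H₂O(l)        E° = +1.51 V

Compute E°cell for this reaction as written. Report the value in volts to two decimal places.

+0.94 V

The MnO₄⁻/Mn²⁺ couple has the higher reduction potential, so it is the cathode; I₂/I⁻ is oxidised at the anode.
E°cell = E°(cathode) − E°(anode) = (+1.51) − (+0.57) = +0.94 V.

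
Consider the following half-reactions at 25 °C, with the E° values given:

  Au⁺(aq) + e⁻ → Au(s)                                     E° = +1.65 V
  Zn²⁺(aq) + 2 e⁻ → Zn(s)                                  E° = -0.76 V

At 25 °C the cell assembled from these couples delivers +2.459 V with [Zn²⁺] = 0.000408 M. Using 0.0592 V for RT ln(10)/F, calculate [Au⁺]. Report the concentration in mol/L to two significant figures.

Au⁺/Au is the cathode, Zn²⁺/Zn the anode: E°cell = +2.41 V, n = 2.
Overall reaction: 2 Au⁺(aq) + Zn(s) → 2 Au(s) + Zn²⁺(aq); Q = [Zn²⁺]^1/[Au⁺]^2.
From E = E° − (0.0592/n) log Q: log Q = (E° − E)·n/0.0592 = (+2.41 − (+2.459))·2/0.0592 = -1.6554.
So 2·log[Au⁺] = 1·log(0.000408) − log Q = -3.3893 − (-1.6554) = -1.7339; log[Au⁺] = -1.7339 / 2 = -0.8669; [Au⁺] = 10^(-0.8669) ≈ 0.14 M.

0.14 M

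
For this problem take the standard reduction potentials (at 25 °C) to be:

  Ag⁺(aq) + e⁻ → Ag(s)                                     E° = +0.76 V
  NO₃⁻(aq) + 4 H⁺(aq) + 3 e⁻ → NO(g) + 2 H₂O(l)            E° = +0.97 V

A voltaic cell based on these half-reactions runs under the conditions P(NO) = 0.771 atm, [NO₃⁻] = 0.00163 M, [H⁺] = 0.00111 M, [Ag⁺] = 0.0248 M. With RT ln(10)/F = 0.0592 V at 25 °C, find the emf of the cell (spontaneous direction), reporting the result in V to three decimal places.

NO₃⁻/NO is the cathode (higher E°), Ag⁺/Ag the anode: E°cell = +0.97 − (+0.76) = +0.21 V, n = 3.
Overall: NO₃⁻(aq) + 4 H⁺(aq) + 3 Ag(s) → NO(g) + 2 H₂O(l) + 3 Ag⁺(aq)
Q = P(NO)·[Ag⁺]^3 / ([NO₃⁻]·[H⁺]^4); log Q = 9.677.
E = E° − (0.0592/n) log Q = +0.21 − (0.0592/3)(9.677) = +0.019 V.

+0.019 V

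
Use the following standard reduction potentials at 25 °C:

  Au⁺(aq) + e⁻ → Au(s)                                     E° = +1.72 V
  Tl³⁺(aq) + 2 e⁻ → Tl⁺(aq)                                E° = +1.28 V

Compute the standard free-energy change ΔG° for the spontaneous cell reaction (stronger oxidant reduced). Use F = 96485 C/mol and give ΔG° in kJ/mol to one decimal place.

Au⁺/Au (E° = +1.72 V) is the cathode; Tl³⁺/Tl⁺ (E° = +1.28 V) is the anode, so E°cell = +0.44 V.
Balancing electrons gives n = 2 (lcm of 1 and 2).
ΔG° = −nFE° = −(2)(96485)(+0.44) = -84,907 J = -84.9 kJ/mol.

-84.9 kJ/mol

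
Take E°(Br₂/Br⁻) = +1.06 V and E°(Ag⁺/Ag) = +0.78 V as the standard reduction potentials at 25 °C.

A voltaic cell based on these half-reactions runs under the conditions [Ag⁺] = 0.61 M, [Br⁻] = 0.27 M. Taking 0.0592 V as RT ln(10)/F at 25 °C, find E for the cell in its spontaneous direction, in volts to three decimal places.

Br₂/Br⁻ is the cathode (higher E°), Ag⁺/Ag the anode: E°cell = +1.06 − (+0.78) = +0.28 V, n = 2.
Overall: Br₂(l) + 2 Ag(s) → 2 Br⁻(aq) + 2 Ag⁺(aq)
Q = [Br⁻]^2·[Ag⁺]^2; log Q = -1.567.
E = E° − (0.0592/n) log Q = +0.28 − (0.0592/2)(-1.567) = +0.326 V.

+0.326 V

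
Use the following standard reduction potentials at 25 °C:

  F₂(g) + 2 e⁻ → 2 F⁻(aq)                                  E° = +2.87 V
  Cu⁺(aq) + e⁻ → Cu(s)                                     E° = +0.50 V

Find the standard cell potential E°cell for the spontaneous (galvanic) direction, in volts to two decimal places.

The F₂/F⁻ couple has the higher reduction potential, so it is the cathode; Cu⁺/Cu is oxidised at the anode.
E°cell = E°(cathode) − E°(anode) = (+2.87) − (+0.50) = +2.37 V.

+2.37 V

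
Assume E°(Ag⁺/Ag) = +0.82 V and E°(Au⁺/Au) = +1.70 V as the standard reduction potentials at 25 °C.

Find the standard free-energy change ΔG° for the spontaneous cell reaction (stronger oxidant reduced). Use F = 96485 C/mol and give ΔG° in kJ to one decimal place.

-84.9 kJ

Au⁺/Au (E° = +1.70 V) is the cathode; Ag⁺/Ag (E° = +0.82 V) is the anode, so E°cell = +0.88 V.
Balancing electrons gives n = 1 (lcm of 1 and 1).
ΔG° = −nFE° = −(1)(96485)(+0.88) = -84,907 J = -84.9 kJ.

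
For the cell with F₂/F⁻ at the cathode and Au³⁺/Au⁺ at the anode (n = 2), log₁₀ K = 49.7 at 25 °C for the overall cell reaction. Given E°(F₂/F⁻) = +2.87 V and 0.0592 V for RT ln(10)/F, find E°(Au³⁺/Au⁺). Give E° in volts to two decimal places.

E°cell = (0.0592/n)·log K = (0.0592/2)(49.7) = +1.471 V.
Since F₂/F⁻ is the cathode and Au³⁺/Au⁺ the anode, E°cell = E°(F₂/F⁻) − E°(Au³⁺/Au⁺).
So E°(Au³⁺/Au⁺) = E°(F₂/F⁻) − E°cell = (+2.87) − (+1.471) = +1.40 V.

+1.40 V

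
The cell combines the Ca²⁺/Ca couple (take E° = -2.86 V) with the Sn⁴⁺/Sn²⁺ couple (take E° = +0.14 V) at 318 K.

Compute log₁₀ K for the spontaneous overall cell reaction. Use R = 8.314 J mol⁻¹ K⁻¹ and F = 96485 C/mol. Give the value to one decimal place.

95.1

Cathode: Sn⁴⁺/Sn²⁺; anode: Ca²⁺/Ca. E°cell = (+0.14) − (-2.86) = +3.00 V, with n = 2.
ΔG° = −nFE° = −RT ln K, so ln K = nFE°/(RT) = (2)(96485)(+3.00) / ((8.314)(318)) = 218.965.
log₁₀ K = 218.965 / ln 10 = 95.1.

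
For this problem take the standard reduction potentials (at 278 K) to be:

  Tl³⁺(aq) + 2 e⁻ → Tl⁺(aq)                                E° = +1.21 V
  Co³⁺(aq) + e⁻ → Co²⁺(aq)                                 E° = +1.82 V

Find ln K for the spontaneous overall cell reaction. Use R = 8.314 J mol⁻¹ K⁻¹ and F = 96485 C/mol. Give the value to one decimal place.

50.9

Cathode: Co³⁺/Co²⁺; anode: Tl³⁺/Tl⁺. E°cell = (+1.82) − (+1.21) = +0.61 V, with n = 2.
ΔG° = −nFE° = −RT ln K, so ln K = nFE°/(RT) = (2)(96485)(+0.61) / ((8.314)(278)) = 50.929.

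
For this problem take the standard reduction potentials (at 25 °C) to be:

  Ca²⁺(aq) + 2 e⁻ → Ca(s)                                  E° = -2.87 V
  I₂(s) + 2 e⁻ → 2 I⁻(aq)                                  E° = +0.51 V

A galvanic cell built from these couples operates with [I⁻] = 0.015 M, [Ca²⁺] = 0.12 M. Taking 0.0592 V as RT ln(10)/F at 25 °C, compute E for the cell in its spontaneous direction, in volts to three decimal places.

+3.515 V

I₂/I⁻ is the cathode (higher E°), Ca²⁺/Ca the anode: E°cell = +0.51 − (-2.87) = +3.38 V, n = 2.
Overall: I₂(s) + Ca(s) → 2 I⁻(aq) + Ca²⁺(aq)
Q = [I⁻]^2·[Ca²⁺]; log Q = -4.569.
E = E° − (0.0592/n) log Q = +3.38 − (0.0592/2)(-4.569) = +3.515 V.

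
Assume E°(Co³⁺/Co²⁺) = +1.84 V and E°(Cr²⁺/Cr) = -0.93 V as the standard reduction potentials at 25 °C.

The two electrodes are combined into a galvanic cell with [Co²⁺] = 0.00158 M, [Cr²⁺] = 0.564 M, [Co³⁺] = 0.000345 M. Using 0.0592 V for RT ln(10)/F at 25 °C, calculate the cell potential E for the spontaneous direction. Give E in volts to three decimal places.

+2.738 V

Co³⁺/Co²⁺ is the cathode (higher E°), Cr²⁺/Cr the anode: E°cell = +1.84 − (-0.93) = +2.77 V, n = 2.
Overall: 2 Co³⁺(aq) + Cr(s) → 2 Co²⁺(aq) + Cr²⁺(aq)
Q = [Co²⁺]^2·[Cr²⁺] / ([Co³⁺]^2); log Q = 1.073.
E = E° − (0.0592/n) log Q = +2.77 − (0.0592/2)(1.073) = +2.738 V.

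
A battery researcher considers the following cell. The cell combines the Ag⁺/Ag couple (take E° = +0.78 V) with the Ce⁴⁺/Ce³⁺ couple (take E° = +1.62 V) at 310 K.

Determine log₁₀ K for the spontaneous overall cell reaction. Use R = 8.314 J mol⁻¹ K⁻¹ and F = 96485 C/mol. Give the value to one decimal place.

Cathode: Ce⁴⁺/Ce³⁺; anode: Ag⁺/Ag. E°cell = (+1.62) − (+0.78) = +0.84 V, with n = 1.
ΔG° = −nFE° = −RT ln K, so ln K = nFE°/(RT) = (1)(96485)(+0.84) / ((8.314)(310)) = 31.446.
log₁₀ K = 31.446 / ln 10 = 13.7.

13.7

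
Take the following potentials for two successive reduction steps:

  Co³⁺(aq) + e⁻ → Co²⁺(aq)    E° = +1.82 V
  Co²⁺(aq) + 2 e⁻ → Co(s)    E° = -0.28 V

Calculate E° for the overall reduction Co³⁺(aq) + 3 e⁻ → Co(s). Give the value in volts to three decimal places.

+0.420 V

Adding the free-energy changes (−nFE°) of the two steps gives −n₃FE°₃ = −n₁FE°₁ − n₂FE°₂.
E°₃ = (1×+1.82 + 2×-0.28) / 3 = (+1.260) / 3 = +0.420 V.
E° values themselves are not directly additive — weighting by electron count is essential.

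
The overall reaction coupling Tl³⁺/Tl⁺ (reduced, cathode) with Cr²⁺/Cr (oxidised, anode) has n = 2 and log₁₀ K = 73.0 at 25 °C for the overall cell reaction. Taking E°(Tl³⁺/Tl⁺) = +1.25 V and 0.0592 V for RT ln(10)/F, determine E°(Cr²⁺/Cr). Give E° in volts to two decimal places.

E°cell = (0.0592/n)·log K = (0.0592/2)(73.0) = +2.161 V.
Since Tl³⁺/Tl⁺ is the cathode and Cr²⁺/Cr the anode, E°cell = E°(Tl³⁺/Tl⁺) − E°(Cr²⁺/Cr).
So E°(Cr²⁺/Cr) = E°(Tl³⁺/Tl⁺) − E°cell = (+1.25) − (+2.161) = -0.91 V.

-0.91 V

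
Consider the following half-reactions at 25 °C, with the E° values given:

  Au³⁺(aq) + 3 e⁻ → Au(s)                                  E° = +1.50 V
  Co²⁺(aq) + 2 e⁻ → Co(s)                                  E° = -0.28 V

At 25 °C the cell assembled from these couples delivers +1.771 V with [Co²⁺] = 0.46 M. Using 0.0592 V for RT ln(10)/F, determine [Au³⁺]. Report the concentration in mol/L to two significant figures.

Au³⁺/Au is the cathode, Co²⁺/Co the anode: E°cell = +1.78 V, n = 6.
Overall reaction: 2 Au³⁺(aq) + 3 Co(s) → 2 Au(s) + 3 Co²⁺(aq); Q = [Co²⁺]^3/[Au³⁺]^2.
From E = E° − (0.0592/n) log Q: log Q = (E° − E)·n/0.0592 = (+1.78 − (+1.771))·6/0.0592 = 0.9122.
So 2·log[Au³⁺] = 3·log(0.46) − log Q = -1.0117 − (0.9122) = -1.9239; log[Au³⁺] = -1.9239 / 2 = -0.9619; [Au³⁺] = 10^(-0.9619) ≈ 0.11 M.

0.11 M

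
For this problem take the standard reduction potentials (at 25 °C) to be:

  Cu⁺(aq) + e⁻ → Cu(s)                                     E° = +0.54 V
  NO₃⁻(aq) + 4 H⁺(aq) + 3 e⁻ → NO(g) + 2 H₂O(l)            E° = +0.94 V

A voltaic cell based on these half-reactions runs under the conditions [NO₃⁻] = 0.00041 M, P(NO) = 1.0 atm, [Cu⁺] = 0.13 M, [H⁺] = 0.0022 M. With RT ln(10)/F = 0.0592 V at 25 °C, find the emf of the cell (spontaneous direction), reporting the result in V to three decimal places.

+0.176 V

NO₃⁻/NO is the cathode (higher E°), Cu⁺/Cu the anode: E°cell = +0.94 − (+0.54) = +0.40 V, n = 3.
Overall: NO₃⁻(aq) + 4 H⁺(aq) + 3 Cu(s) → NO(g) + 2 H₂O(l) + 3 Cu⁺(aq)
Q = P(NO)·[Cu⁺]^3 / ([NO₃⁻]·[H⁺]^4); log Q = 11.359.
E = E° − (0.0592/n) log Q = +0.40 − (0.0592/3)(11.359) = +0.176 V.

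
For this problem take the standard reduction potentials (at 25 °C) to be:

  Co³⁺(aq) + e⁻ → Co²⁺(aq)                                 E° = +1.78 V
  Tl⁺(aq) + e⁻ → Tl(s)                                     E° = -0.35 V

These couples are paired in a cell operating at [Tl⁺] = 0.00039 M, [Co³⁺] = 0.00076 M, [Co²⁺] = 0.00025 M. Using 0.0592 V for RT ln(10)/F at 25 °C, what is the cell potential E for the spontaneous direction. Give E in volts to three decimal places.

Co³⁺/Co²⁺ is the cathode (higher E°), Tl⁺/Tl the anode: E°cell = +1.78 − (-0.35) = +2.13 V, n = 1.
Overall: Co³⁺(aq) + Tl(s) → Co²⁺(aq) + Tl⁺(aq)
Q = [Co²⁺]·[Tl⁺] / ([Co³⁺]); log Q = -3.892.
E = E° − (0.0592/n) log Q = +2.13 − (0.0592/1)(-3.892) = +2.360 V.

+2.360 V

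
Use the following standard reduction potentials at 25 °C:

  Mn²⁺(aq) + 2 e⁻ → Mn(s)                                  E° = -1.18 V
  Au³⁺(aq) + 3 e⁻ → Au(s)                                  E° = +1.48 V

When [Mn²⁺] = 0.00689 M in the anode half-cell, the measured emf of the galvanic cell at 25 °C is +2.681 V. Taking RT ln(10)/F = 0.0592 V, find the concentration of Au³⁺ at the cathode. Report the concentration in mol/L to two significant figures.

Au³⁺/Au is the cathode, Mn²⁺/Mn the anode: E°cell = +2.66 V, n = 6.
Overall reaction: 2 Au³⁺(aq) + 3 Mn(s) → 2 Au(s) + 3 Mn²⁺(aq); Q = [Mn²⁺]^3/[Au³⁺]^2.
From E = E° − (0.0592/n) log Q: log Q = (E° − E)·n/0.0592 = (+2.66 − (+2.681))·6/0.0592 = -2.1284.
So 2·log[Au³⁺] = 3·log(0.00689) − log Q = -6.4853 − (-2.1284) = -4.3569; log[Au³⁺] = -4.3569 / 2 = -2.1785; [Au³⁺] = 10^(-2.1785) ≈ 0.0066 M.

0.0066 M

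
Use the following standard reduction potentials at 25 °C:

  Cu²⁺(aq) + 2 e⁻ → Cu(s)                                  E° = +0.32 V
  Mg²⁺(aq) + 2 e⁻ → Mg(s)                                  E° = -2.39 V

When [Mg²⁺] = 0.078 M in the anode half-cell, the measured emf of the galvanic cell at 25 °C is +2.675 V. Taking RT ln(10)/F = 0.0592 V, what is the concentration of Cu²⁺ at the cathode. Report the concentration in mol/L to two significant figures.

Cu²⁺/Cu is the cathode, Mg²⁺/Mg the anode: E°cell = +2.71 V, n = 2.
Overall reaction: Cu²⁺(aq) + Mg(s) → Cu(s) + Mg²⁺(aq); Q = [Mg²⁺]^1/[Cu²⁺]^1.
From E = E° − (0.0592/n) log Q: log Q = (E° − E)·n/0.0592 = (+2.71 − (+2.675))·2/0.0592 = 1.1824.
So 1·log[Cu²⁺] = 1·log(0.078) − log Q = -1.1079 − (1.1824) = -2.2903; [Cu²⁺] = 10^(-2.2903) ≈ 0.0051 M.

0.0051 M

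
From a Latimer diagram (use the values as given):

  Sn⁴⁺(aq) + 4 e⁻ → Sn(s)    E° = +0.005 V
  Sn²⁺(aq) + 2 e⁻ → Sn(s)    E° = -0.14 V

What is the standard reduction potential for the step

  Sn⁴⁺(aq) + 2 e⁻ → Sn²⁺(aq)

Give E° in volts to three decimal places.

Sequential free energies add, so n₃E°₃ = n₁E°₁ + n₂E°₂.
With n₃ = 4, and the known step contributing 2×(-0.14) V, the unknown satisfies 2·E° = 4×(+0.005) − 2×(-0.14) = +0.300.
E° = +0.300 / 2 = +0.150 V.

+0.150 V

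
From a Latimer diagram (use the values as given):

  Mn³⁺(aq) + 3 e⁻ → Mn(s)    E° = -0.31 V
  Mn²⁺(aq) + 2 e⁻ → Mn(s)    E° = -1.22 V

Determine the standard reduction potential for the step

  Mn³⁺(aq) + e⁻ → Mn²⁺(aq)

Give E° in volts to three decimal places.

+1.510 V

Sequential free energies add, so n₃E°₃ = n₁E°₁ + n₂E°₂.
With n₃ = 3, and the known step contributing 2×(-1.22) V, the unknown satisfies 1·E° = 3×(-0.31) − 2×(-1.22) = +1.510.
E° = +1.510 / 1 = +1.510 V.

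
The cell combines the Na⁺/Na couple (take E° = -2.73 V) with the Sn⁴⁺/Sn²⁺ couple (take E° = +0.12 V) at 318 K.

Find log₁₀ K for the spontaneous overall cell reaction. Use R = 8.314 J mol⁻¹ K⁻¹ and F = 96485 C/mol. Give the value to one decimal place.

Cathode: Sn⁴⁺/Sn²⁺; anode: Na⁺/Na. E°cell = (+0.12) − (-2.73) = +2.85 V, with n = 2.
ΔG° = −nFE° = −RT ln K, so ln K = nFE°/(RT) = (2)(96485)(+2.85) / ((8.314)(318)) = 208.016.
log₁₀ K = 208.016 / ln 10 = 90.3.

90.3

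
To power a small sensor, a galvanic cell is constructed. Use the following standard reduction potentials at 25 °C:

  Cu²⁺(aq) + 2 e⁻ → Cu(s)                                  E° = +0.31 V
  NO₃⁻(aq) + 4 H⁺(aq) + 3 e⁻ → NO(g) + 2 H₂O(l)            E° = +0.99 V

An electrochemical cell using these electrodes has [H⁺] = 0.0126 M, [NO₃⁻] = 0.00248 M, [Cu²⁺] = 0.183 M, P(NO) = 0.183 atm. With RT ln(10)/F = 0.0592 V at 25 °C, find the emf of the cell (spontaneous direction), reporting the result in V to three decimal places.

NO₃⁻/NO is the cathode (higher E°), Cu²⁺/Cu the anode: E°cell = +0.99 − (+0.31) = +0.68 V, n = 6.
Overall: 2 NO₃⁻(aq) + 8 H⁺(aq) + 3 Cu(s) → 2 NO(g) + 4 H₂O(l) + 3 Cu²⁺(aq)
Q = P(NO)^2·[Cu²⁺]^3 / ([NO₃⁻]^2·[H⁺]^8); log Q = 16.720.
E = E° − (0.0592/n) log Q = +0.68 − (0.0592/6)(16.720) = +0.515 V.

+0.515 V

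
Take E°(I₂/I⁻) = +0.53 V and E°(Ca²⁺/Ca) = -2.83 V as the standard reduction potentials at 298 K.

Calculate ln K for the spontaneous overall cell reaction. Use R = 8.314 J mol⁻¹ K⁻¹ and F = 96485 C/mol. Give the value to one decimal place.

261.7

Cathode: I₂/I⁻; anode: Ca²⁺/Ca. E°cell = (+0.53) − (-2.83) = +3.36 V, with n = 2.
ΔG° = −nFE° = −RT ln K, so ln K = nFE°/(RT) = (2)(96485)(+3.36) / ((8.314)(298)) = 261.699.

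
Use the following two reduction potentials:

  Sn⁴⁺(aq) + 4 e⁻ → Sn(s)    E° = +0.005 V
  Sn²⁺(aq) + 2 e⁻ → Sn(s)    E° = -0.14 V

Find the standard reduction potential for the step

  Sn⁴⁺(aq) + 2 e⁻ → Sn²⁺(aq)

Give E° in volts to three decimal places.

Sequential free energies add, so n₃E°₃ = n₁E°₁ + n₂E°₂.
With n₃ = 4, and the known step contributing 2×(-0.14) V, the unknown satisfies 2·E° = 4×(+0.005) − 2×(-0.14) = +0.300.
E° = +0.300 / 2 = +0.150 V.

+0.150 V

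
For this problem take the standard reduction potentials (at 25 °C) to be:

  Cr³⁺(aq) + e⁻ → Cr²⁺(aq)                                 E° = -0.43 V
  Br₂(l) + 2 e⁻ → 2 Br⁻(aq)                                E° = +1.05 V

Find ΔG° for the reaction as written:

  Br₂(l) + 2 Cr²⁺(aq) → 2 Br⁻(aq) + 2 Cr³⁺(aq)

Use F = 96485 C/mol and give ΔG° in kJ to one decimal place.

-285.6 kJ

As written, Br₂/Br⁻ is reduced (cathode) and Cr³⁺/Cr²⁺ is oxidised (anode), so E°cell = (+1.05) − (-0.43) = +1.48 V.
Balancing electrons gives n = 2.
ΔG° = −nFE° = −(2)(96485)(+1.48) = -285,596 J = -285.6 kJ.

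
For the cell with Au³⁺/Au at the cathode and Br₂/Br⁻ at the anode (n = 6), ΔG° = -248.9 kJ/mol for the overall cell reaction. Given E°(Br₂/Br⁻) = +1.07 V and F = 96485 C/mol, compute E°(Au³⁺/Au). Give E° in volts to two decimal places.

+1.50 V

E°cell = −ΔG°/(nF) = −(-248.9×10³)/((6)(96485)) = +0.430 V.
Since Au³⁺/Au is the cathode and Br₂/Br⁻ the anode, E°cell = E°(Au³⁺/Au) − E°(Br₂/Br⁻).
So E°(Au³⁺/Au) = E°cell + E°(Br₂/Br⁻) = +0.430 + (+1.07) = +1.50 V.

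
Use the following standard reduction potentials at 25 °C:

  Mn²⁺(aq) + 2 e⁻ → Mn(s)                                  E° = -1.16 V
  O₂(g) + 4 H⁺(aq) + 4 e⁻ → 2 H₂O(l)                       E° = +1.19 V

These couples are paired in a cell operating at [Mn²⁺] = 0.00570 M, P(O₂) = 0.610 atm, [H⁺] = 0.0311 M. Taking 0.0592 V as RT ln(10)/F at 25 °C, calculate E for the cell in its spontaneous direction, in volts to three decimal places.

O₂/H₂O is the cathode (higher E°), Mn²⁺/Mn the anode: E°cell = +1.19 − (-1.16) = +2.35 V, n = 4.
Overall: O₂(g) + 4 H⁺(aq) + 2 Mn(s) → 2 H₂O(l) + 2 Mn²⁺(aq)
Q = [Mn²⁺]^2 / (P(O₂)·[H⁺]^4); log Q = 1.755.
E = E° − (0.0592/n) log Q = +2.35 − (0.0592/4)(1.755) = +2.324 V.

+2.324 V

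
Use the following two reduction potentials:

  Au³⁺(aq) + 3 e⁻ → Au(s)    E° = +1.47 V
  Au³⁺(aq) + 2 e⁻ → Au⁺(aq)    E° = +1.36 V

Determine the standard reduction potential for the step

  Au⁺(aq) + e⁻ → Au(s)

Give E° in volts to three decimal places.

Sequential free energies add, so n₃E°₃ = n₁E°₁ + n₂E°₂.
With n₃ = 3, and the known step contributing 2×(+1.36) V, the unknown satisfies 1·E° = 3×(+1.47) − 2×(+1.36) = +1.690.
E° = +1.690 / 1 = +1.690 V.

+1.690 V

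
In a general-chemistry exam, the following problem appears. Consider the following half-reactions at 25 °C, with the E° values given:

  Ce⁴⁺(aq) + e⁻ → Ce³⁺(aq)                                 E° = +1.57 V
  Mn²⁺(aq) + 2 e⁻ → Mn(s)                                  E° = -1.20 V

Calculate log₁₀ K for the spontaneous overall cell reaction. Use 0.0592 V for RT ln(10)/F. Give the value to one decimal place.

93.6

Cathode: Ce⁴⁺/Ce³⁺; anode: Mn²⁺/Mn. E°cell = +2.77 V, n = 2.
log K = nE°cell / 0.0592 = (2)(+2.77) / 0.0592 = 93.6.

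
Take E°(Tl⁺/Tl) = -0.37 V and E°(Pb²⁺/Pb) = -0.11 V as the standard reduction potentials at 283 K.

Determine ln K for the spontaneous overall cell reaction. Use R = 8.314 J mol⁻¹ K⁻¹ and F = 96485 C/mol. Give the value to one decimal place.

21.3

Cathode: Pb²⁺/Pb; anode: Tl⁺/Tl. E°cell = (-0.11) − (-0.37) = +0.26 V, with n = 2.
ΔG° = −nFE° = −RT ln K, so ln K = nFE°/(RT) = (2)(96485)(+0.26) / ((8.314)(283)) = 21.324.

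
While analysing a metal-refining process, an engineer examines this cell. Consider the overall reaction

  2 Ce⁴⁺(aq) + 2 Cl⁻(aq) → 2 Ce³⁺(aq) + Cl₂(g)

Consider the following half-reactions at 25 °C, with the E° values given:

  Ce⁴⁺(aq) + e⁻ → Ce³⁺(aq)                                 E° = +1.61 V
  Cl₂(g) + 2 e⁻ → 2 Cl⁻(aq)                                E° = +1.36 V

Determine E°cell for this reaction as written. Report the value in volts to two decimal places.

+0.25 V

The Ce⁴⁺/Ce³⁺ couple has the higher reduction potential, so it is the cathode; Cl₂/Cl⁻ is oxidised at the anode.
E°cell = E°(cathode) − E°(anode) = (+1.61) − (+1.36) = +0.25 V.
Since E°cell > 0, the reaction is spontaneous under standard conditions.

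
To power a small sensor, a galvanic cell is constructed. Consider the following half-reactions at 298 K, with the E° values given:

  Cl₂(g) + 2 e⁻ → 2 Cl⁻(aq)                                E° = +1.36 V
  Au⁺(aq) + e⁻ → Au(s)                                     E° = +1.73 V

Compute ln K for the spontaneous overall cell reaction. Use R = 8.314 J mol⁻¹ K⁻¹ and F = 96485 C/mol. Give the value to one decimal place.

Cathode: Au⁺/Au; anode: Cl₂/Cl⁻. E°cell = (+1.73) − (+1.36) = +0.37 V, with n = 2.
ΔG° = −nFE° = −RT ln K, so ln K = nFE°/(RT) = (2)(96485)(+0.37) / ((8.314)(298)) = 28.818.

28.8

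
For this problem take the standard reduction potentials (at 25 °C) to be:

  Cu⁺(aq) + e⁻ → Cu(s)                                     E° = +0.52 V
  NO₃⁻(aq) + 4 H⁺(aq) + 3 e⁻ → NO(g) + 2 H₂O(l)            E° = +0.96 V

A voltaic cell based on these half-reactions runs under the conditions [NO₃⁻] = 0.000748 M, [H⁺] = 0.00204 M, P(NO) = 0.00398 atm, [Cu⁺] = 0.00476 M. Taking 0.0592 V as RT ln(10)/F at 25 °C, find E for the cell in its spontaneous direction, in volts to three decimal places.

NO₃⁻/NO is the cathode (higher E°), Cu⁺/Cu the anode: E°cell = +0.96 − (+0.52) = +0.44 V, n = 3.
Overall: NO₃⁻(aq) + 4 H⁺(aq) + 3 Cu(s) → NO(g) + 2 H₂O(l) + 3 Cu⁺(aq)
Q = P(NO)·[Cu⁺]^3 / ([NO₃⁻]·[H⁺]^4); log Q = 4.520.
E = E° − (0.0592/n) log Q = +0.44 − (0.0592/3)(4.520) = +0.351 V.

+0.351 V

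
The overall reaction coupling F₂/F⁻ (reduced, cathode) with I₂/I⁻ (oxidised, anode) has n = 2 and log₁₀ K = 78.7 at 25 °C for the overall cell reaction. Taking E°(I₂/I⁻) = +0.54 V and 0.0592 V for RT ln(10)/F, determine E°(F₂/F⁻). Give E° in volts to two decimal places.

E°cell = (0.0592/n)·log K = (0.0592/2)(78.7) = +2.330 V.
Since F₂/F⁻ is the cathode and I₂/I⁻ the anode, E°cell = E°(F₂/F⁻) − E°(I₂/I⁻).
So E°(F₂/F⁻) = E°cell + E°(I₂/I⁻) = +2.330 + (+0.54) = +2.87 V.

+2.87 V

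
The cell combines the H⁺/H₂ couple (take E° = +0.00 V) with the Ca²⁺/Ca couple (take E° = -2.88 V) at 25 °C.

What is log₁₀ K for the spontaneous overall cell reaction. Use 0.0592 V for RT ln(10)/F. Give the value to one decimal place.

Cathode: H⁺/H₂; anode: Ca²⁺/Ca. E°cell = +2.88 V, n = 2.
log K = nE°cell / 0.0592 = (2)(+2.88) / 0.0592 = 97.3.

97.3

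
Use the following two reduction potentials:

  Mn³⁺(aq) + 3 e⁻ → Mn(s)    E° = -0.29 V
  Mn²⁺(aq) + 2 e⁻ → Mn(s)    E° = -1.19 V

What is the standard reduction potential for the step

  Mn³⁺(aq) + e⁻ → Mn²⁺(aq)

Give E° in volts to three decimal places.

+1.510 V

Sequential free energies add, so n₃E°₃ = n₁E°₁ + n₂E°₂.
With n₃ = 3, and the known step contributing 2×(-1.19) V, the unknown satisfies 1·E° = 3×(-0.29) − 2×(-1.19) = +1.510.
E° = +1.510 / 1 = +1.510 V.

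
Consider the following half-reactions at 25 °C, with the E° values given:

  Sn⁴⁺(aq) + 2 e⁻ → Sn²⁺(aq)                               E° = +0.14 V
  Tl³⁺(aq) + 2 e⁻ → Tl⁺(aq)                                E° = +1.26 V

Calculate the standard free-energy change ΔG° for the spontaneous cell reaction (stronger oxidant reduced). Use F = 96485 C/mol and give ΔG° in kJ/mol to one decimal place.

-216.1 kJ/mol

Tl³⁺/Tl⁺ (E° = +1.26 V) is the cathode; Sn⁴⁺/Sn²⁺ (E° = +0.14 V) is the anode, so E°cell = +1.12 V.
Balancing electrons gives n = 2 (lcm of 2 and 2).
ΔG° = −nFE° = −(2)(96485)(+1.12) = -216,126 J = -216.1 kJ/mol.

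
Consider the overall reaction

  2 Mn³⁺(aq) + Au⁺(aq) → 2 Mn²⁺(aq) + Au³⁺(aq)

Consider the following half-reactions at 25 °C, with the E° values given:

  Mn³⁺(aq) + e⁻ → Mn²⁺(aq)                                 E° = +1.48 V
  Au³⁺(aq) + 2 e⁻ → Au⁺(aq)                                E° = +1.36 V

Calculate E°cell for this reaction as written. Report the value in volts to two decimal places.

+0.12 V

The Mn³⁺/Mn²⁺ couple has the higher reduction potential, so it is the cathode; Au³⁺/Au⁺ is oxidised at the anode.
E°cell = E°(cathode) − E°(anode) = (+1.48) − (+1.36) = +0.12 V.
Since E°cell > 0, the reaction is spontaneous under standard conditions.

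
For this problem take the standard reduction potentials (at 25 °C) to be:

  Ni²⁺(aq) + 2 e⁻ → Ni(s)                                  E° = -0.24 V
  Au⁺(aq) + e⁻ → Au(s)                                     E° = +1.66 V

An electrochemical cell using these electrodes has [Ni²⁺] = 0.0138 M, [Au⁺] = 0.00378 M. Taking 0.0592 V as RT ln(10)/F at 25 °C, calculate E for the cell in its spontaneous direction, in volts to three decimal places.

+1.812 V

Au⁺/Au is the cathode (higher E°), Ni²⁺/Ni the anode: E°cell = +1.66 − (-0.24) = +1.90 V, n = 2.
Overall: 2 Au⁺(aq) + Ni(s) → 2 Au(s) + Ni²⁺(aq)
Q = [Ni²⁺] / ([Au⁺]^2); log Q = 2.985.
E = E° − (0.0592/n) log Q = +1.90 − (0.0592/2)(2.985) = +1.812 V.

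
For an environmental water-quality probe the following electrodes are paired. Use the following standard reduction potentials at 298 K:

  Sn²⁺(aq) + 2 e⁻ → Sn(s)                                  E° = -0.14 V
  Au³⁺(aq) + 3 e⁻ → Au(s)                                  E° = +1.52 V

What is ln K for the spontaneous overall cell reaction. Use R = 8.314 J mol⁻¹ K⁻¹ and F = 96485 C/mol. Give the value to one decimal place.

Cathode: Au³⁺/Au; anode: Sn²⁺/Sn. E°cell = (+1.52) − (-0.14) = +1.66 V, with n = 6.
ΔG° = −nFE° = −RT ln K, so ln K = nFE°/(RT) = (6)(96485)(+1.66) / ((8.314)(298)) = 387.876.

387.9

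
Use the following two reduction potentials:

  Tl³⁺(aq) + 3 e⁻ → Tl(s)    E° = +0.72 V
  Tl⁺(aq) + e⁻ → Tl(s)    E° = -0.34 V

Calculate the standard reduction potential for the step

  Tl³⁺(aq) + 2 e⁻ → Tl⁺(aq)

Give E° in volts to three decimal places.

Sequential free energies add, so n₃E°₃ = n₁E°₁ + n₂E°₂.
With n₃ = 3, and the known step contributing 1×(-0.34) V, the unknown satisfies 2·E° = 3×(+0.72) − 1×(-0.34) = +2.500.
E° = +2.500 / 2 = +1.250 V.

+1.250 V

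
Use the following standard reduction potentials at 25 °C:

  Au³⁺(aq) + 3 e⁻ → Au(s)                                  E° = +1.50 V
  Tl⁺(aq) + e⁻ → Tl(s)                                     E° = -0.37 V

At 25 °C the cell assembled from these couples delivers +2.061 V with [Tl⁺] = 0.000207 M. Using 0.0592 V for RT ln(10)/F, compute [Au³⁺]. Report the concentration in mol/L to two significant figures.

Au³⁺/Au is the cathode, Tl⁺/Tl the anode: E°cell = +1.87 V, n = 3.
Overall reaction: Au³⁺(aq) + 3 Tl(s) → Au(s) + 3 Tl⁺(aq); Q = [Tl⁺]^3/[Au³⁺]^1.
From E = E° − (0.0592/n) log Q: log Q = (E° − E)·n/0.0592 = (+1.87 − (+2.061))·3/0.0592 = -9.6791.
So 1·log[Au³⁺] = 3·log(0.000207) − log Q = -11.0521 − (-9.6791) = -1.3730; [Au³⁺] = 10^(-1.3730) ≈ 0.042 M.

0.042 M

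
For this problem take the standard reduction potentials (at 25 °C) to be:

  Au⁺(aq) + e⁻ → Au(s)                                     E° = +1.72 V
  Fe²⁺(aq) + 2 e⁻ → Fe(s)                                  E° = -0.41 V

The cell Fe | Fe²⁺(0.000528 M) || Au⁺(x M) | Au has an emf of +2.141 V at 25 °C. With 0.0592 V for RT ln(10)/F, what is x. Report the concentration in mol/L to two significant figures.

0.035 M

Au⁺/Au is the cathode, Fe²⁺/Fe the anode: E°cell = +2.13 V, n = 2.
Overall reaction: 2 Au⁺(aq) + Fe(s) → 2 Au(s) + Fe²⁺(aq); Q = [Fe²⁺]^1/[Au⁺]^2.
From E = E° − (0.0592/n) log Q: log Q = (E° − E)·n/0.0592 = (+2.13 − (+2.141))·2/0.0592 = -0.3716.
So 2·log[Au⁺] = 1·log(0.000528) − log Q = -3.2774 − (-0.3716) = -2.9058; log[Au⁺] = -2.9058 / 2 = -1.4529; [Au⁺] = 10^(-1.4529) ≈ 0.035 M.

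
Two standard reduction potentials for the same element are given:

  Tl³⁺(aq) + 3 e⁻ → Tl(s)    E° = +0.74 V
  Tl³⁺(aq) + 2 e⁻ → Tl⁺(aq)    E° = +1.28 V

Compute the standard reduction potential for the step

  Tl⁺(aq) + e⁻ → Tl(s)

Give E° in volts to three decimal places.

-0.340 V

Sequential free energies add, so n₃E°₃ = n₁E°₁ + n₂E°₂.
With n₃ = 3, and the known step contributing 2×(+1.28) V, the unknown satisfies 1·E° = 3×(+0.74) − 2×(+1.28) = -0.340.
E° = -0.340 / 1 = -0.340 V.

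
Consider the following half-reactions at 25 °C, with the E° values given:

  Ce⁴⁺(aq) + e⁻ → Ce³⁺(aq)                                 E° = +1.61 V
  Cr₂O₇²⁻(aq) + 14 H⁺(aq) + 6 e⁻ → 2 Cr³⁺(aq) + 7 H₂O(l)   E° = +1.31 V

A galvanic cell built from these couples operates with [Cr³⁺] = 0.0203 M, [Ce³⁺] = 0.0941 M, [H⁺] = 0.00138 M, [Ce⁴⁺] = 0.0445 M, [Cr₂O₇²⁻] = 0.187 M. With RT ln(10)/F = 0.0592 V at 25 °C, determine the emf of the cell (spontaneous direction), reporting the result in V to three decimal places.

+0.650 V

Ce⁴⁺/Ce³⁺ is the cathode (higher E°), Cr₂O₇²⁻/Cr³⁺ the anode: E°cell = +1.61 − (+1.31) = +0.30 V, n = 6.
Overall: 6 Ce⁴⁺(aq) + 2 Cr³⁺(aq) + 7 H₂O(l) → 6 Ce³⁺(aq) + Cr₂O₇²⁻(aq) + 14 H⁺(aq)
Q = [Ce³⁺]^6·[Cr₂O₇²⁻]·[H⁺]^14 / ([Ce⁴⁺]^6·[Cr³⁺]^2); log Q = -35.433.
E = E° − (0.0592/n) log Q = +0.30 − (0.0592/6)(-35.433) = +0.650 V.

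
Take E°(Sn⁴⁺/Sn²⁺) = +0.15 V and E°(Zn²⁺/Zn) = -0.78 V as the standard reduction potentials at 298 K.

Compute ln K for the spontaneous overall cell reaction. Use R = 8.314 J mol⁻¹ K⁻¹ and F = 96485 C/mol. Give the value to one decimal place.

72.4

Cathode: Sn⁴⁺/Sn²⁺; anode: Zn²⁺/Zn. E°cell = (+0.15) − (-0.78) = +0.93 V, with n = 2.
ΔG° = −nFE° = −RT ln K, so ln K = nFE°/(RT) = (2)(96485)(+0.93) / ((8.314)(298)) = 72.435.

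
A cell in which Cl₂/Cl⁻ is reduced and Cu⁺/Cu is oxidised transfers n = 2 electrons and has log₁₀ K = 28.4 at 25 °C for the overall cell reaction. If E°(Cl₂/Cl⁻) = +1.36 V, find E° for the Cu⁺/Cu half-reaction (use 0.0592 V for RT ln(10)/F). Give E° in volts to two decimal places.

E°cell = (0.0592/n)·log K = (0.0592/2)(28.4) = +0.841 V.
Since Cl₂/Cl⁻ is the cathode and Cu⁺/Cu the anode, E°cell = E°(Cl₂/Cl⁻) − E°(Cu⁺/Cu).
So E°(Cu⁺/Cu) = E°(Cl₂/Cl⁻) − E°cell = (+1.36) − (+0.841) = +0.52 V.

+0.52 V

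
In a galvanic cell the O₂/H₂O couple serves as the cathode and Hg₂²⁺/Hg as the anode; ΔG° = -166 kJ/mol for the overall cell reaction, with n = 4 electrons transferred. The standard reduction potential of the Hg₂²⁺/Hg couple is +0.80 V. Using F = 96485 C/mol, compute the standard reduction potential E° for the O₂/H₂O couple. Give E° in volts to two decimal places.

E°cell = −ΔG°/(nF) = −(-166×10³)/((4)(96485)) = +0.430 V.
Since O₂/H₂O is the cathode and Hg₂²⁺/Hg the anode, E°cell = E°(O₂/H₂O) − E°(Hg₂²⁺/Hg).
So E°(O₂/H₂O) = E°cell + E°(Hg₂²⁺/Hg) = +0.430 + (+0.80) = +1.23 V.

+1.23 V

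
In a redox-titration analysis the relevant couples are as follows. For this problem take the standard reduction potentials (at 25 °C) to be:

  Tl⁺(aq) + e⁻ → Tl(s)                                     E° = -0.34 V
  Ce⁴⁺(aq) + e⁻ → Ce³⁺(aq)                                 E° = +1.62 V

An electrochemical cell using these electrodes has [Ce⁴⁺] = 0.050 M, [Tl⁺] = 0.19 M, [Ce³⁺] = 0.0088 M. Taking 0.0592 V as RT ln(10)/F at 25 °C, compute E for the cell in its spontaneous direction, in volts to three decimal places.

+2.047 V

Ce⁴⁺/Ce³⁺ is the cathode (higher E°), Tl⁺/Tl the anode: E°cell = +1.62 − (-0.34) = +1.96 V, n = 1.
Overall: Ce⁴⁺(aq) + Tl(s) → Ce³⁺(aq) + Tl⁺(aq)
Q = [Ce³⁺]·[Tl⁺] / ([Ce⁴⁺]); log Q = -1.476.
E = E° − (0.0592/n) log Q = +1.96 − (0.0592/1)(-1.476) = +2.047 V.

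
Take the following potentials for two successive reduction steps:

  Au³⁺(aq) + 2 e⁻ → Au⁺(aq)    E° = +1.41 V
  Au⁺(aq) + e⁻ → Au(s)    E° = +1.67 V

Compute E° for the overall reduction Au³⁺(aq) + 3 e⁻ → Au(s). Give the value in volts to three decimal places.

Adding the free-energy changes (−nFE°) of the two steps gives −n₃FE°₃ = −n₁FE°₁ − n₂FE°₂.
E°₃ = (2×+1.41 + 1×+1.67) / 3 = (+4.490) / 3 = +1.497 V.

+1.497 V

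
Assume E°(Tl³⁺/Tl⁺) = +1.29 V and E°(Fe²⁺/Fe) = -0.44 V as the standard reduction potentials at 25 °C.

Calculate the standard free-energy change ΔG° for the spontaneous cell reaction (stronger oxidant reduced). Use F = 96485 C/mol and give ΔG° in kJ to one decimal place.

-333.8 kJ

Tl³⁺/Tl⁺ (E° = +1.29 V) is the cathode; Fe²⁺/Fe (E° = -0.44 V) is the anode, so E°cell = +1.73 V.
Balancing electrons gives n = 2 (lcm of 2 and 2).
ΔG° = −nFE° = −(2)(96485)(+1.73) = -333,838 J = -333.8 kJ.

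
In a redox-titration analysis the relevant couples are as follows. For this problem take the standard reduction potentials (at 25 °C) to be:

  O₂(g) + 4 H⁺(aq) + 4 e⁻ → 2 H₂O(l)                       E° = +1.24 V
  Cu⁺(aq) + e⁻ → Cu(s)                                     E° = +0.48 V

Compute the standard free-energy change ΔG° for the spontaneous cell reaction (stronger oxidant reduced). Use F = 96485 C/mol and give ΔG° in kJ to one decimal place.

-293.3 kJ

O₂/H₂O (E° = +1.24 V) is the cathode; Cu⁺/Cu (E° = +0.48 V) is the anode, so E°cell = +0.76 V.
Balancing electrons gives n = 4 (lcm of 4 and 1).
ΔG° = −nFE° = −(4)(96485)(+0.76) = -293,314 J = -293.3 kJ.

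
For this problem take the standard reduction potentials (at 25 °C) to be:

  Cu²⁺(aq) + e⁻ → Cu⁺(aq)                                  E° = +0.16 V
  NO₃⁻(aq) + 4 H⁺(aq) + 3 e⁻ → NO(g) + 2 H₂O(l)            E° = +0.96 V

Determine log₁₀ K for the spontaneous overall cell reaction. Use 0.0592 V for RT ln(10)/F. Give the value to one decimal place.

Cathode: NO₃⁻/NO; anode: Cu²⁺/Cu⁺. E°cell = +0.80 V, n = 3.
log K = nE°cell / 0.0592 = (3)(+0.80) / 0.0592 = 40.5.

40.5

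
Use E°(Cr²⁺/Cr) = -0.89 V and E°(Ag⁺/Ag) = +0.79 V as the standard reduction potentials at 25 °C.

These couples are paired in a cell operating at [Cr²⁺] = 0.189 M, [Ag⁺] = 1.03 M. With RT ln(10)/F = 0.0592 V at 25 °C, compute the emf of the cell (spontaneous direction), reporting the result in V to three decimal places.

Ag⁺/Ag is the cathode (higher E°), Cr²⁺/Cr the anode: E°cell = +0.79 − (-0.89) = +1.68 V, n = 2.
Overall: 2 Ag⁺(aq) + Cr(s) → 2 Ag(s) + Cr²⁺(aq)
Q = [Cr²⁺] / ([Ag⁺]^2); log Q = -0.749.
E = E° − (0.0592/n) log Q = +1.68 − (0.0592/2)(-0.749) = +1.702 V.

+1.702 V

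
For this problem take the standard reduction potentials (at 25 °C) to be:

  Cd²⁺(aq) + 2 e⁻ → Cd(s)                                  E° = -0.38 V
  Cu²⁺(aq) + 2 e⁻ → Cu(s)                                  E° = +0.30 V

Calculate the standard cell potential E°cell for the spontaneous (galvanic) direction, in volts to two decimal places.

+0.68 V

The Cu²⁺/Cu couple has the higher reduction potential, so it is the cathode; Cd²⁺/Cd is oxidised at the anode.
E°cell = E°(cathode) − E°(anode) = (+0.30) − (-0.38) = +0.68 V.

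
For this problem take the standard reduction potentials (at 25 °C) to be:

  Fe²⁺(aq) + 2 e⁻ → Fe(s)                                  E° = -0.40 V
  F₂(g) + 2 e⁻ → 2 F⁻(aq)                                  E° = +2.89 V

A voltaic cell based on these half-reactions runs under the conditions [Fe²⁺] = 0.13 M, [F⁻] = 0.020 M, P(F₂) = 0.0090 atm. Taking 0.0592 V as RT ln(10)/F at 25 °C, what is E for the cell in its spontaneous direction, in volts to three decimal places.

F₂/F⁻ is the cathode (higher E°), Fe²⁺/Fe the anode: E°cell = +2.89 − (-0.40) = +3.29 V, n = 2.
Overall: F₂(g) + Fe(s) → 2 F⁻(aq) + Fe²⁺(aq)
Q = [F⁻]^2·[Fe²⁺] / (P(F₂)); log Q = -2.238.
E = E° − (0.0592/n) log Q = +3.29 − (0.0592/2)(-2.238) = +3.356 V.

+3.356 V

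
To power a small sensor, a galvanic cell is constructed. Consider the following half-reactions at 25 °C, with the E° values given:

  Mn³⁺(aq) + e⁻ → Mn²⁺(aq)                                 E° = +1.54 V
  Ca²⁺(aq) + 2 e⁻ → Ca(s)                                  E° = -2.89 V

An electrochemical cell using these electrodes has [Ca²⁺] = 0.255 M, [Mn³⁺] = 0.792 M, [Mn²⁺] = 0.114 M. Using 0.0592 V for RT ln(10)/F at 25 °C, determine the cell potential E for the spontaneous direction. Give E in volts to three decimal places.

Mn³⁺/Mn²⁺ is the cathode (higher E°), Ca²⁺/Ca the anode: E°cell = +1.54 − (-2.89) = +4.43 V, n = 2.
Overall: 2 Mn³⁺(aq) + Ca(s) → 2 Mn²⁺(aq) + Ca²⁺(aq)
Q = [Mn²⁺]^2·[Ca²⁺] / ([Mn³⁺]^2); log Q = -2.277.
E = E° − (0.0592/n) log Q = +4.43 − (0.0592/2)(-2.277) = +4.497 V.

+4.497 V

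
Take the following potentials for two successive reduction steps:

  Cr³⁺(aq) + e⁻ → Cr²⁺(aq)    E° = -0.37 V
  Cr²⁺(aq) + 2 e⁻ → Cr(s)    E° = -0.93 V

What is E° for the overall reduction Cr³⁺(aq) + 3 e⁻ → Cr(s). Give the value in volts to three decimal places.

Standard free energies of sequential steps add: ΔG°₃ = ΔG°₁ + ΔG°₂, so n₃E°₃ = n₁E°₁ + n₂E°₂.
E°₃ = (1×-0.37 + 2×-0.93) / 3 = (-2.230) / 3 = -0.743 V.
E° values themselves are not directly additive — weighting by electron count is essential.

-0.743 V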